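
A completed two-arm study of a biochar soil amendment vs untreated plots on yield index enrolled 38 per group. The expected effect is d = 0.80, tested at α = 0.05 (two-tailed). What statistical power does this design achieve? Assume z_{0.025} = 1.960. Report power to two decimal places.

For two equal groups, power = Φ(d·√(n/2) − z_{α/2}).
d·√(n/2) = 0.80 × √(38/2) = 0.80 × 4.359 = 3.487.
z_β = 3.487 − 1.960 = 1.527.
Power = Φ(1.527) = 0.937.

power ≈ 0.94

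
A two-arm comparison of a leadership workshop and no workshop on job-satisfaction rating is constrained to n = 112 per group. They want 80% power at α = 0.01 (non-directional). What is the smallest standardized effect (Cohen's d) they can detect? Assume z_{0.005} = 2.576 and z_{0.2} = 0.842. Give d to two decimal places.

d_min ≈ 0.46

For two independent groups of n = 112 each: d_min = (z_{α/2} + z_β)·√(2/n).
z-sum = 2.576 + 0.842 = 3.418.
d_min = 3.418 × √(2/112) = 3.418 × 0.1336 = 0.457.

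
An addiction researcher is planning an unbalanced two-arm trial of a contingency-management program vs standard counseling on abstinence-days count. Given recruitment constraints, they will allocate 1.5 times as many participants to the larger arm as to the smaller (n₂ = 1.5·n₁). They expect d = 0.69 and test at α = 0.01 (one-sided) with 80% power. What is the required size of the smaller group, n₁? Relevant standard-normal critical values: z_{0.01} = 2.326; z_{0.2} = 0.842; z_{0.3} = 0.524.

With allocation ratio k = n₂/n₁ = 1.5, Var(x̄₁−x̄₂) = σ²(1/n₁ + 1/(k·n₁)) = σ²·(k+1)/(k·n₁).
So n₁ = (1 + 1/k)·((z_{α} + z_β)/d)² = 1.667 × (3.168/0.69)².
n₁ = 1.667 × 21.08 = 35.1.
Round up: n₁ = 36, giving n₂ = 1.5 × 36 = 54.

n₁ = 36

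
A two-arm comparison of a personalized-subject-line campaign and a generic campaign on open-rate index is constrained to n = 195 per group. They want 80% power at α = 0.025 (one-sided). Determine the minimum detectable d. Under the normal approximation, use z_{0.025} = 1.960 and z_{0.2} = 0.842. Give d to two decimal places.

d_min ≈ 0.28

For two independent groups of n = 195 each: d_min = (z_{α} + z_β)·√(2/n).
z-sum = 1.960 + 0.842 = 2.802.
d_min = 2.802 × √(2/195) = 2.802 × 0.1013 = 0.284.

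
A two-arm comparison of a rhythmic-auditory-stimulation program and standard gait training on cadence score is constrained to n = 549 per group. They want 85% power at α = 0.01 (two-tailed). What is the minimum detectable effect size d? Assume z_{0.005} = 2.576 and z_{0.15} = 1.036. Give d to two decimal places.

d_min ≈ 0.22

For two independent groups of n = 549 each: d_min = (z_{α/2} + z_β)·√(2/n).
z-sum = 2.576 + 1.036 = 3.612.
d_min = 3.612 × √(2/549) = 3.612 × 0.0604 = 0.218.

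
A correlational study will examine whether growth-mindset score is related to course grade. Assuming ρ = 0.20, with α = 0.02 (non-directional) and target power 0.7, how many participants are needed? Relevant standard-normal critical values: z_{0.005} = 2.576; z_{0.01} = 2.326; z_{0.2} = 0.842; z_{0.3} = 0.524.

Fisher's z: C = ½·ln((1+r)/(1−r)) = ½·ln(1.5000) = 0.2027.
n = ((z_{α/2} + z_β)/C)² + 3.
(2.326 + 0.524) / 0.2027 = 2.850 / 0.2027 = 14.060.
n = 14.060² + 3 = 197.69 + 3 = 200.7.
Round up.

n = 201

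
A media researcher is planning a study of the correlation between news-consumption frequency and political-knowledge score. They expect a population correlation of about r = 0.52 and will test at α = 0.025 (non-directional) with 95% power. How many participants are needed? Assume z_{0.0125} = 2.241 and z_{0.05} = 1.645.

Fisher's z: C = ½·ln((1+r)/(1−r)) = ½·ln(3.1667) = 0.5763.
n = ((z_{α/2} + z_β)/C)² + 3.
(2.241 + 1.645) / 0.5763 = 3.886 / 0.5763 = 6.743.
n = 6.743² + 3 = 45.47 + 3 = 48.5.
Round up.

n = 49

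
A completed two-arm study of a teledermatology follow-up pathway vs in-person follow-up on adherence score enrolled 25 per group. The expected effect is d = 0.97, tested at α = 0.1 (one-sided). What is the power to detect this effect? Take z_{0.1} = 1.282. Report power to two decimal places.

power ≈ 0.98

For two equal groups, power = Φ(d·√(n/2) − z_{α}).
d·√(n/2) = 0.97 × √(25/2) = 0.97 × 3.536 = 3.429.
z_β = 3.429 − 1.282 = 2.147.
Power = Φ(2.147) = 0.984.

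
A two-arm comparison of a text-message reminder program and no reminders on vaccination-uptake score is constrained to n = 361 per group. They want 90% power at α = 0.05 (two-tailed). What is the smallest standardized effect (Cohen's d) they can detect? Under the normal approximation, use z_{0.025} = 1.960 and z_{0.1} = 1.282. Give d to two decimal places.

d_min ≈ 0.24

For two independent groups of n = 361 each: d_min = (z_{α/2} + z_β)·√(2/n).
z-sum = 1.960 + 1.282 = 3.242.
d_min = 3.242 × √(2/361) = 3.242 × 0.0744 = 0.241.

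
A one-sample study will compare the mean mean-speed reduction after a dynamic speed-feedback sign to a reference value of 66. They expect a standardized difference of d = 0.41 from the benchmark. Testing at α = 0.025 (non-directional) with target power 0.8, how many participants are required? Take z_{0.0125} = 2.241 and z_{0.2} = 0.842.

For a one-sample test: n = ((z_{α/2} + z_β) / d)².
z_{α/2} + z_β = 2.241 + 0.842 = 3.083.
n = (3.083 / 0.41)² = 7.520² = 56.54.
Round up.

n = 57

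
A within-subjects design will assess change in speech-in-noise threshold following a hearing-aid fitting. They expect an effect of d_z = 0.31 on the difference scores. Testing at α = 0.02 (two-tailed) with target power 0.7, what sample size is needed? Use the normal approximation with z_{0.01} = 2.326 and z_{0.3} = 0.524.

n = 85 pairs

For a paired (one-sample on differences) test: n = ((z_{α/2} + z_β) / d)².
z_{α/2} + z_β = 2.326 + 0.524 = 2.850.
n = (2.850 / 0.31)² = 9.194² = 84.52.
Round up.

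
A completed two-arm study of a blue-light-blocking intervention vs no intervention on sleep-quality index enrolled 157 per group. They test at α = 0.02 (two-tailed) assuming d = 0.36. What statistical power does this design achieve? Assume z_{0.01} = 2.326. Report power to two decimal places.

power ≈ 0.81

For two equal groups, power = Φ(d·√(n/2) − z_{α/2}).
d·√(n/2) = 0.36 × √(157/2) = 0.36 × 8.860 = 3.190.
z_β = 3.190 − 2.326 = 0.864.
Power = Φ(0.864) = 0.806.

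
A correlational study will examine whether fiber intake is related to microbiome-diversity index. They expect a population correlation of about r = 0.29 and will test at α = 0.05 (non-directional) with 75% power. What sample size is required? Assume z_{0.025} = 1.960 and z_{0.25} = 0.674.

n = 81

Fisher's z: C = ½·ln((1+r)/(1−r)) = ½·ln(1.8169) = 0.2986.
n = ((z_{α/2} + z_β)/C)² + 3.
(1.960 + 0.674) / 0.2986 = 2.634 / 0.2986 = 8.821.
n = 8.821² + 3 = 77.81 + 3 = 80.8.
Round up.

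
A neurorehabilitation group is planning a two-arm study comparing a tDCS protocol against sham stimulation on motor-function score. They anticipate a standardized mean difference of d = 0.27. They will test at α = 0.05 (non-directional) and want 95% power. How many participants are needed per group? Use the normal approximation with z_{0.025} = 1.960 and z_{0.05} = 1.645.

For two independent groups with equal n: n = 2·((z_{α/2} + z_β) / d)².
z_{α/2} + z_β = 1.960 + 1.645 = 3.605.
n = 2 × (3.605 / 0.27)² = 2 × 13.352² = 2 × 178.27 = 356.5.
Round up to the next whole participant.

n = 357 per group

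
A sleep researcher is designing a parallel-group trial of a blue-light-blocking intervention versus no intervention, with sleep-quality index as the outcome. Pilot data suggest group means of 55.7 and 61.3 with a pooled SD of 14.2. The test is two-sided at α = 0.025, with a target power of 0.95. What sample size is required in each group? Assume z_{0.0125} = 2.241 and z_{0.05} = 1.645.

Cohen's d = |M₁ − M₂| / SD_pooled = |55.7 − 61.3| / 14.2 = 5.6 / 14.2 = 0.394.
For two independent groups with equal n: n = 2·((z_{α/2} + z_β) / d)².
z_{α/2} + z_β = 2.241 + 1.645 = 3.886.
n = 2 × (3.886 / 0.394)² = 2 × 9.863² = 2 × 97.28 = 194.6.
Round up to the next whole participant.

n = 195 per group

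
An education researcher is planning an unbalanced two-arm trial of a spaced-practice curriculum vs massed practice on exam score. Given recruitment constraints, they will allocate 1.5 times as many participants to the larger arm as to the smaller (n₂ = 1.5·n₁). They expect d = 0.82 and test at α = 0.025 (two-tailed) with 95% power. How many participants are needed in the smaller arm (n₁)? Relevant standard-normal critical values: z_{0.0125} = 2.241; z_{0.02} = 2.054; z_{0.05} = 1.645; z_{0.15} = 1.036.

n₁ = 38

With allocation ratio k = n₂/n₁ = 1.5, Var(x̄₁−x̄₂) = σ²(1/n₁ + 1/(k·n₁)) = σ²·(k+1)/(k·n₁).
So n₁ = (1 + 1/k)·((z_{α/2} + z_β)/d)² = 1.667 × (3.886/0.82)².
n₁ = 1.667 × 22.46 = 37.4.
Round up: n₁ = 38, giving n₂ = 1.5 × 38 = 57.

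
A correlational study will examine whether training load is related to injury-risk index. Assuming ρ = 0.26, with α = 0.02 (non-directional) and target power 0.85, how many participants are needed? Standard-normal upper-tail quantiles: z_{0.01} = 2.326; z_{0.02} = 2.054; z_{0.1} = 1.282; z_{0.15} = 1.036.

n = 163

Fisher's z: C = ½·ln((1+r)/(1−r)) = ½·ln(1.7027) = 0.2661.
n = ((z_{α/2} + z_β)/C)² + 3.
(2.326 + 1.036) / 0.2661 = 3.362 / 0.2661 = 12.634.
n = 12.634² + 3 = 159.63 + 3 = 162.6.
Round up.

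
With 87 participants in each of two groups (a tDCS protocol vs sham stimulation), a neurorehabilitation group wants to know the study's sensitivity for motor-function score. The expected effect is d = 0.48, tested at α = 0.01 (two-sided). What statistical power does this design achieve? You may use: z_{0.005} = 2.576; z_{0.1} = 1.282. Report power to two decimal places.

For two equal groups, power = Φ(d·√(n/2) − z_{α/2}).
d·√(n/2) = 0.48 × √(87/2) = 0.48 × 6.595 = 3.166.
z_β = 3.166 − 2.576 = 0.590.
Power = Φ(0.590) = 0.722.

power ≈ 0.72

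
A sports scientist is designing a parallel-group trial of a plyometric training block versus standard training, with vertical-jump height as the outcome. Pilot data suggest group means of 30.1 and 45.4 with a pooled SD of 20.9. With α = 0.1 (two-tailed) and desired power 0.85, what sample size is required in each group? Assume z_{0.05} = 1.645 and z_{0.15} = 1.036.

n = 27 per group

Cohen's d = |M₁ − M₂| / SD_pooled = |30.1 − 45.4| / 20.9 = 15.3 / 20.9 = 0.732.
For two independent groups with equal n: n = 2·((z_{α/2} + z_β) / d)².
z_{α/2} + z_β = 1.645 + 1.036 = 2.681.
n = 2 × (2.681 / 0.732)² = 2 × 3.663² = 2 × 13.41 = 26.8.
Round up to the next whole participant.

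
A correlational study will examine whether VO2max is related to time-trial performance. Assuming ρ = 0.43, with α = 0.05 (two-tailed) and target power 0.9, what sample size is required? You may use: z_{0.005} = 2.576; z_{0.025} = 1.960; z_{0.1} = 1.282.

n = 53

Fisher's z: C = ½·ln((1+r)/(1−r)) = ½·ln(2.5088) = 0.4599.
n = ((z_{α/2} + z_β)/C)² + 3.
(1.960 + 1.282) / 0.4599 = 3.242 / 0.4599 = 7.049.
n = 7.049² + 3 = 49.69 + 3 = 52.7.
Round up.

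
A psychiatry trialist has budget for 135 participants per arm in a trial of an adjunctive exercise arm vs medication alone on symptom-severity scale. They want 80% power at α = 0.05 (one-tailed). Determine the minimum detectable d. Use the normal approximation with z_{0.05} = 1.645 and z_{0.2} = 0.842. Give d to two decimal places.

d_min ≈ 0.30

For two independent groups of n = 135 each: d_min = (z_{α} + z_β)·√(2/n).
z-sum = 1.645 + 0.842 = 2.487.
d_min = 2.487 × √(2/135) = 2.487 × 0.1217 = 0.303.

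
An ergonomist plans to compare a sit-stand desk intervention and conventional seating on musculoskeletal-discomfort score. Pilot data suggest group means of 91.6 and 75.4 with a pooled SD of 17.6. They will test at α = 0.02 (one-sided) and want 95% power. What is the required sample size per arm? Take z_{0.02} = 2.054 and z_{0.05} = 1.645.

n = 33 per group

Cohen's d = |M₁ − M₂| / SD_pooled = |91.6 − 75.4| / 17.6 = 16.2 / 17.6 = 0.920.
For two independent groups with equal n: n = 2·((z_{α} + z_β) / d)².
z_{α} + z_β = 2.054 + 1.645 = 3.699.
n = 2 × (3.699 / 0.920)² = 2 × 4.021² = 2 × 16.17 = 32.3.
Round up to the next whole participant.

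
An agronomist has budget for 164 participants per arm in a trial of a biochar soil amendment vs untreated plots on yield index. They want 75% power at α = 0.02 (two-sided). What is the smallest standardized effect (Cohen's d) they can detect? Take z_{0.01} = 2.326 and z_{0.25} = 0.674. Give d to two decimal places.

For two independent groups of n = 164 each: d_min = (z_{α/2} + z_β)·√(2/n).
z-sum = 2.326 + 0.674 = 3.000.
d_min = 3.000 × √(2/164) = 3.000 × 0.1104 = 0.331.

d_min ≈ 0.33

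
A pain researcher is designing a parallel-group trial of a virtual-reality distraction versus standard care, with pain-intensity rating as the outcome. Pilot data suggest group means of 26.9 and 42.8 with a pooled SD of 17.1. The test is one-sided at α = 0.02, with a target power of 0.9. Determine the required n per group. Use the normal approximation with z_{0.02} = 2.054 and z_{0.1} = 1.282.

Cohen's d = |M₁ − M₂| / SD_pooled = |26.9 − 42.8| / 17.1 = 15.9 / 17.1 = 0.930.
For two independent groups with equal n: n = 2·((z_{α} + z_β) / d)².
z_{α} + z_β = 2.054 + 1.282 = 3.336.
n = 2 × (3.336 / 0.930)² = 2 × 3.587² = 2 × 12.87 = 25.7.
Round up to the next whole participant.

n = 26 per group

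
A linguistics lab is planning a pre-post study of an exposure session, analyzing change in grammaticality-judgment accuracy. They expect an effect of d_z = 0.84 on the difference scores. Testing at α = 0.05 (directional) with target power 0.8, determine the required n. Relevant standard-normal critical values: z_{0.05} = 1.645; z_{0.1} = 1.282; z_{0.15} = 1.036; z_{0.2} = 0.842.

n = 9 pairs

For a paired (one-sample on differences) test: n = ((z_{α} + z_β) / d)².
z_{α} + z_β = 1.645 + 0.842 = 2.487.
n = (2.487 / 0.84)² = 2.961² = 8.77.
Round up.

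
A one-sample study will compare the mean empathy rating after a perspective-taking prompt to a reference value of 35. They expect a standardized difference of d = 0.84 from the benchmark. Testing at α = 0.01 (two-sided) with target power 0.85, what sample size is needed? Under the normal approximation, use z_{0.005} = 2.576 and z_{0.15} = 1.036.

n = 19

For a one-sample test: n = ((z_{α/2} + z_β) / d)².
z_{α/2} + z_β = 2.576 + 1.036 = 3.612.
n = (3.612 / 0.84)² = 4.300² = 18.49.
Round up.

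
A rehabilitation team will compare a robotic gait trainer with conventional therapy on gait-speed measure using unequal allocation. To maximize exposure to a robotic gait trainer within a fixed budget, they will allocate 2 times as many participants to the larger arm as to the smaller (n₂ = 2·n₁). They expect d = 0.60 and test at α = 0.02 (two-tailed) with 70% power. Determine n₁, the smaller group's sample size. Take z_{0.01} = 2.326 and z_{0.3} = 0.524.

With allocation ratio k = n₂/n₁ = 2, Var(x̄₁−x̄₂) = σ²(1/n₁ + 1/(k·n₁)) = σ²·(k+1)/(k·n₁).
So n₁ = (1 + 1/k)·((z_{α/2} + z_β)/d)² = 1.500 × (2.850/0.60)².
n₁ = 1.500 × 22.56 = 33.8.
Round up: n₁ = 34, giving n₂ = 2 × 34 = 68.

n₁ = 34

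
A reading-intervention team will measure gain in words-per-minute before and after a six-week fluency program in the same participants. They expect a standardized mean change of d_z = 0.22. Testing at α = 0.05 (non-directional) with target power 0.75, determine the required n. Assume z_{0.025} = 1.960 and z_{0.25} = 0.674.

n = 144 pairs

For a paired (one-sample on differences) test: n = ((z_{α/2} + z_β) / d)².
z_{α/2} + z_β = 1.960 + 0.674 = 2.634.
n = (2.634 / 0.22)² = 11.973² = 143.35.
Round up.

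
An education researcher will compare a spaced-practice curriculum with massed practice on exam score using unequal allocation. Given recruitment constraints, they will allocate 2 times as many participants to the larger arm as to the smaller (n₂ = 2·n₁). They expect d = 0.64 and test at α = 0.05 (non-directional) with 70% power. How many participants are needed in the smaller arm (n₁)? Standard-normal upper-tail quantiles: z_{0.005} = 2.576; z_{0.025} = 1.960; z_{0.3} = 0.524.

n₁ = 23

With allocation ratio k = n₂/n₁ = 2, Var(x̄₁−x̄₂) = σ²(1/n₁ + 1/(k·n₁)) = σ²·(k+1)/(k·n₁).
So n₁ = (1 + 1/k)·((z_{α/2} + z_β)/d)² = 1.500 × (2.484/0.64)².
n₁ = 1.500 × 15.06 = 22.6.
Round up: n₁ = 23, giving n₂ = 2 × 23 = 46.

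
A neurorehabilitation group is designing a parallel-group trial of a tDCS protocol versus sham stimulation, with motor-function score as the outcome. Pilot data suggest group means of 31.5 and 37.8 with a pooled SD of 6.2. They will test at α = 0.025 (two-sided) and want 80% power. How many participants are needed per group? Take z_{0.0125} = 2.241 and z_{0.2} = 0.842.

Cohen's d = |M₁ − M₂| / SD_pooled = |31.5 − 37.8| / 6.2 = 6.3 / 6.2 = 1.016.
For two independent groups with equal n: n = 2·((z_{α/2} + z_β) / d)².
z_{α/2} + z_β = 2.241 + 0.842 = 3.083.
n = 2 × (3.083 / 1.016)² = 2 × 3.034² = 2 × 9.21 = 18.4.
Round up to the next whole participant.

n = 19 per group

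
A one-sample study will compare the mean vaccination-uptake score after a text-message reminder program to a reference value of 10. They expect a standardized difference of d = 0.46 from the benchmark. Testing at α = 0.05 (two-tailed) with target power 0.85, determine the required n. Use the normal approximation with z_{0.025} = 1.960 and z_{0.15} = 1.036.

For a one-sample test: n = ((z_{α/2} + z_β) / d)².
z_{α/2} + z_β = 1.960 + 1.036 = 2.996.
n = (2.996 / 0.46)² = 6.513² = 42.42.
Round up.

n = 43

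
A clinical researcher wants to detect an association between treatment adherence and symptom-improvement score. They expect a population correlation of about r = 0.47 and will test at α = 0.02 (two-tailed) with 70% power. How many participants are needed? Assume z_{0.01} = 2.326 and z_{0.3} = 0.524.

n = 35

Fisher's z: C = ½·ln((1+r)/(1−r)) = ½·ln(2.7736) = 0.5101.
n = ((z_{α/2} + z_β)/C)² + 3.
(2.326 + 0.524) / 0.5101 = 2.850 / 0.5101 = 5.587.
n = 5.587² + 3 = 31.22 + 3 = 34.2.
Round up.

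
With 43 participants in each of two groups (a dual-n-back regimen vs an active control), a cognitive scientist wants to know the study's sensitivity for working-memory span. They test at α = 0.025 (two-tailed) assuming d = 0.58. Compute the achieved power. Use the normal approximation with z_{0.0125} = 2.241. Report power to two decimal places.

power ≈ 0.67

For two equal groups, power = Φ(d·√(n/2) − z_{α/2}).
d·√(n/2) = 0.58 × √(43/2) = 0.58 × 4.637 = 2.689.
z_β = 2.689 − 2.241 = 0.448.
Power = Φ(0.448) = 0.673.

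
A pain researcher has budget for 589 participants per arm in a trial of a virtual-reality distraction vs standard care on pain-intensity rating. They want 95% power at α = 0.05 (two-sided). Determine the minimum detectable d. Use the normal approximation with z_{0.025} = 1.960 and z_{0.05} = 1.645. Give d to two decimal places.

d_min ≈ 0.21

For two independent groups of n = 589 each: d_min = (z_{α/2} + z_β)·√(2/n).
z-sum = 1.960 + 1.645 = 3.605.
d_min = 3.605 × √(2/589) = 3.605 × 0.0583 = 0.210.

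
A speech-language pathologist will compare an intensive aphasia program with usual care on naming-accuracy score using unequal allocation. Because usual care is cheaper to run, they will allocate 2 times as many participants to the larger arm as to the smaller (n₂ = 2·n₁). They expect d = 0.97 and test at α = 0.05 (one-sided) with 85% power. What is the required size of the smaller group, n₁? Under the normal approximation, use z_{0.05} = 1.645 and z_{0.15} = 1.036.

With allocation ratio k = n₂/n₁ = 2, Var(x̄₁−x̄₂) = σ²(1/n₁ + 1/(k·n₁)) = σ²·(k+1)/(k·n₁).
So n₁ = (1 + 1/k)·((z_{α} + z_β)/d)² = 1.500 × (2.681/0.97)².
n₁ = 1.500 × 7.64 = 11.5.
Round up: n₁ = 12, giving n₂ = 2 × 12 = 24.

n₁ = 12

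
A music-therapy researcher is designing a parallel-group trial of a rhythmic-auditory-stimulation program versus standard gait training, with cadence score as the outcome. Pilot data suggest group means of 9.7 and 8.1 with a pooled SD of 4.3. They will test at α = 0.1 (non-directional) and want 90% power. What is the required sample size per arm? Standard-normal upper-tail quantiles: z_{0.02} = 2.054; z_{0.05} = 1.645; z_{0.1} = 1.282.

n = 124 per group

Cohen's d = |M₁ − M₂| / SD_pooled = |9.7 − 8.1| / 4.3 = 1.6 / 4.3 = 0.372.
For two independent groups with equal n: n = 2·((z_{α/2} + z_β) / d)².
z_{α/2} + z_β = 1.645 + 1.282 = 2.927.
n = 2 × (2.927 / 0.372)² = 2 × 7.868² = 2 × 61.91 = 123.8.
Round up to the next whole participant.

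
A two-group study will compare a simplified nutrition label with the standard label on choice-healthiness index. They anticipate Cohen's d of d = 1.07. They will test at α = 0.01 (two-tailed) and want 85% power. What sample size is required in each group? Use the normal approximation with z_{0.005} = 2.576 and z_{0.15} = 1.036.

For two independent groups with equal n: n = 2·((z_{α/2} + z_β) / d)².
z_{α/2} + z_β = 2.576 + 1.036 = 3.612.
n = 2 × (3.612 / 1.07)² = 2 × 3.376² = 2 × 11.40 = 22.8.
Round up to the next whole participant.

n = 23 per group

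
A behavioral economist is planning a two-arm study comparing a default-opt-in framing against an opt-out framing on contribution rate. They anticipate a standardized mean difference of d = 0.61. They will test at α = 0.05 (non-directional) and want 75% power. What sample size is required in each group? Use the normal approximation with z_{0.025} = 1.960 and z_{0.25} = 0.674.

For two independent groups with equal n: n = 2·((z_{α/2} + z_β) / d)².
z_{α/2} + z_β = 1.960 + 0.674 = 2.634.
n = 2 × (2.634 / 0.61)² = 2 × 4.318² = 2 × 18.65 = 37.3.
Round up to the next whole participant.

n = 38 per group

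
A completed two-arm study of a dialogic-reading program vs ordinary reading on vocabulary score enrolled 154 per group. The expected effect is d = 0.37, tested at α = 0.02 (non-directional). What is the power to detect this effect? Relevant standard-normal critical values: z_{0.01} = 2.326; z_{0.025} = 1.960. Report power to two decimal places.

power ≈ 0.82

For two equal groups, power = Φ(d·√(n/2) − z_{α/2}).
d·√(n/2) = 0.37 × √(154/2) = 0.37 × 8.775 = 3.247.
z_β = 3.247 − 2.326 = 0.921.
Power = Φ(0.921) = 0.821.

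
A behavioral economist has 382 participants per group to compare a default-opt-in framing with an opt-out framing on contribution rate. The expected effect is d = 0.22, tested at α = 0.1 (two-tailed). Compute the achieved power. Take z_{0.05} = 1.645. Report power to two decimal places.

For two equal groups, power = Φ(d·√(n/2) − z_{α/2}).
d·√(n/2) = 0.22 × √(382/2) = 0.22 × 13.820 = 3.040.
z_β = 3.040 − 1.645 = 1.395.
Power = Φ(1.395) = 0.919.

power ≈ 0.92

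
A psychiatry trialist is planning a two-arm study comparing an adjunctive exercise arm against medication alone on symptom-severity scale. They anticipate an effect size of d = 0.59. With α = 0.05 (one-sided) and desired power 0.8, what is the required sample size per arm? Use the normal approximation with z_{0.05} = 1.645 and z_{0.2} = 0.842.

For two independent groups with equal n: n = 2·((z_{α} + z_β) / d)².
z_{α} + z_β = 1.645 + 0.842 = 2.487.
n = 2 × (2.487 / 0.59)² = 2 × 4.215² = 2 × 17.77 = 35.5.
Round up to the next whole participant.

n = 36 per group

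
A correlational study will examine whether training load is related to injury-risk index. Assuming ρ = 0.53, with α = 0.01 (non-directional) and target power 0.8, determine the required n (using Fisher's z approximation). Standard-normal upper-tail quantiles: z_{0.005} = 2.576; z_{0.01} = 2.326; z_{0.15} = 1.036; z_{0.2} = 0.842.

n = 37

Fisher's z: C = ½·ln((1+r)/(1−r)) = ½·ln(3.2553) = 0.5901.
n = ((z_{α/2} + z_β)/C)² + 3.
(2.576 + 0.842) / 0.5901 = 3.418 / 0.5901 = 5.792.
n = 5.792² + 3 = 33.55 + 3 = 36.6.
Round up.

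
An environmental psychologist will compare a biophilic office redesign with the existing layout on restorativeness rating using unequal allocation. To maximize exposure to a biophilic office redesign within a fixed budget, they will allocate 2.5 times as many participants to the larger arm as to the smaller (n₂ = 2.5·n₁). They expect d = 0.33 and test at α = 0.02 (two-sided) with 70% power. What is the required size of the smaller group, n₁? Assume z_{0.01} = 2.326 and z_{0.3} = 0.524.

With allocation ratio k = n₂/n₁ = 2.5, Var(x̄₁−x̄₂) = σ²(1/n₁ + 1/(k·n₁)) = σ²·(k+1)/(k·n₁).
So n₁ = (1 + 1/k)·((z_{α/2} + z_β)/d)² = 1.400 × (2.850/0.33)².
n₁ = 1.400 × 74.59 = 104.4.
Round up: n₁ = 105, giving n₂ = ⌈2.5 × 105⌉ = ⌈262.5⌉ = 263.

n₁ = 105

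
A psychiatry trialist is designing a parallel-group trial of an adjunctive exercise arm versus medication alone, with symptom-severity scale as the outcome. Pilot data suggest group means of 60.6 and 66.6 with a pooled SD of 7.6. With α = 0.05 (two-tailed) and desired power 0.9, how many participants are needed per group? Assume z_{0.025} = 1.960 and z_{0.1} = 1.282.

n = 34 per group

Cohen's d = |M₁ − M₂| / SD_pooled = |60.6 − 66.6| / 7.6 = 6.0 / 7.6 = 0.789.
For two independent groups with equal n: n = 2·((z_{α/2} + z_β) / d)².
z_{α/2} + z_β = 1.960 + 1.282 = 3.242.
n = 2 × (3.242 / 0.789)² = 2 × 4.109² = 2 × 16.88 = 33.8.
Round up to the next whole participant.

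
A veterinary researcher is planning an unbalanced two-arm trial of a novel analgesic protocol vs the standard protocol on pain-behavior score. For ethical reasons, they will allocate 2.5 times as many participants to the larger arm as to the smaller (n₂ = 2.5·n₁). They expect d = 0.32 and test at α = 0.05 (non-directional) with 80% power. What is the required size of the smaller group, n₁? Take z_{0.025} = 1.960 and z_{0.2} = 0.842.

n₁ = 108

With allocation ratio k = n₂/n₁ = 2.5, Var(x̄₁−x̄₂) = σ²(1/n₁ + 1/(k·n₁)) = σ²·(k+1)/(k·n₁).
So n₁ = (1 + 1/k)·((z_{α/2} + z_β)/d)² = 1.400 × (2.802/0.32)².
n₁ = 1.400 × 76.67 = 107.3.
Round up: n₁ = 108, giving n₂ = 2.5 × 108 = 270.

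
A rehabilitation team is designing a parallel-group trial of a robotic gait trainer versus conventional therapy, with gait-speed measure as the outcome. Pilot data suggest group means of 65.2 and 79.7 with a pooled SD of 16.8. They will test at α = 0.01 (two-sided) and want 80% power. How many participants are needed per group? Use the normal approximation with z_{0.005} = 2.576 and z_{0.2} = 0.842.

Cohen's d = |M₁ − M₂| / SD_pooled = |65.2 − 79.7| / 16.8 = 14.5 / 16.8 = 0.863.
For two independent groups with equal n: n = 2·((z_{α/2} + z_β) / d)².
z_{α/2} + z_β = 2.576 + 0.842 = 3.418.
n = 2 × (3.418 / 0.863)² = 2 × 3.961² = 2 × 15.69 = 31.4.
Round up to the next whole participant.

n = 32 per group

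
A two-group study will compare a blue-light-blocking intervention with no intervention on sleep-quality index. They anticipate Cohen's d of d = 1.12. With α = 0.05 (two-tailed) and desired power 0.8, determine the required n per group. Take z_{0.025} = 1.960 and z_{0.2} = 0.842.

For two independent groups with equal n: n = 2·((z_{α/2} + z_β) / d)².
z_{α/2} + z_β = 1.960 + 0.842 = 2.802.
n = 2 × (2.802 / 1.12)² = 2 × 2.502² = 2 × 6.26 = 12.5.
Round up to the next whole participant.

n = 13 per group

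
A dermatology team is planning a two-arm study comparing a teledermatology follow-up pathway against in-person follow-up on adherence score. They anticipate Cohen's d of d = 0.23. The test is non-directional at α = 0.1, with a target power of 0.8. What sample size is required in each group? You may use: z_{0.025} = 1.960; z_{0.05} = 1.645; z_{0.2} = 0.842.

For two independent groups with equal n: n = 2·((z_{α/2} + z_β) / d)².
z_{α/2} + z_β = 1.645 + 0.842 = 2.487.
n = 2 × (2.487 / 0.23)² = 2 × 10.813² = 2 × 116.92 = 233.8.
Round up to the next whole participant.

n = 234 per group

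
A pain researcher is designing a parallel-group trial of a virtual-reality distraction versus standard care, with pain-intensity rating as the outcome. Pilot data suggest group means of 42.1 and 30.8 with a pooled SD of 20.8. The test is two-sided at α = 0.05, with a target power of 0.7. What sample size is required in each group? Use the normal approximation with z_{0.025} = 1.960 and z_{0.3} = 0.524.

n = 42 per group

Cohen's d = |M₁ − M₂| / SD_pooled = |42.1 − 30.8| / 20.8 = 11.3 / 20.8 = 0.543.
For two independent groups with equal n: n = 2·((z_{α/2} + z_β) / d)².
z_{α/2} + z_β = 1.960 + 0.524 = 2.484.
n = 2 × (2.484 / 0.543)² = 2 × 4.575² = 2 × 20.93 = 41.9.
Round up to the next whole participant.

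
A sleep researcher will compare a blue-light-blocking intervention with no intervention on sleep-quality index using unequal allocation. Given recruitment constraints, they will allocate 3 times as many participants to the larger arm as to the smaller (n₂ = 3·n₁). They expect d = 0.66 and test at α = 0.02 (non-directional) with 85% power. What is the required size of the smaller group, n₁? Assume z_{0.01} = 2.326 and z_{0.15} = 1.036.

n₁ = 35

With allocation ratio k = n₂/n₁ = 3, Var(x̄₁−x̄₂) = σ²(1/n₁ + 1/(k·n₁)) = σ²·(k+1)/(k·n₁).
So n₁ = (1 + 1/k)·((z_{α/2} + z_β)/d)² = 1.333 × (3.362/0.66)².
n₁ = 1.333 × 25.95 = 34.6.
Round up: n₁ = 35, giving n₂ = 3 × 35 = 105.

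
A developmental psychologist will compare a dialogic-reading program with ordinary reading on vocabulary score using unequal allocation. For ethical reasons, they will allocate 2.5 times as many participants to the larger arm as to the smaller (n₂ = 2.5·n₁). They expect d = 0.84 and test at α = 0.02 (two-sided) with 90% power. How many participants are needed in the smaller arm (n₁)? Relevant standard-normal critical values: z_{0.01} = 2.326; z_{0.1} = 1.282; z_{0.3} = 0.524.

With allocation ratio k = n₂/n₁ = 2.5, Var(x̄₁−x̄₂) = σ²(1/n₁ + 1/(k·n₁)) = σ²·(k+1)/(k·n₁).
So n₁ = (1 + 1/k)·((z_{α/2} + z_β)/d)² = 1.400 × (3.608/0.84)².
n₁ = 1.400 × 18.45 = 25.8.
Round up: n₁ = 26, giving n₂ = 2.5 × 26 = 65.

n₁ = 26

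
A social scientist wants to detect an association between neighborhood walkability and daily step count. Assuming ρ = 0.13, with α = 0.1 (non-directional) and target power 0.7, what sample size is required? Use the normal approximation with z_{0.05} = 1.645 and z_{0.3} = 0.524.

Fisher's z: C = ½·ln((1+r)/(1−r)) = ½·ln(1.2989) = 0.1307.
n = ((z_{α/2} + z_β)/C)² + 3.
(1.645 + 0.524) / 0.1307 = 2.169 / 0.1307 = 16.595.
n = 16.595² + 3 = 275.40 + 3 = 278.4.
Round up.

n = 279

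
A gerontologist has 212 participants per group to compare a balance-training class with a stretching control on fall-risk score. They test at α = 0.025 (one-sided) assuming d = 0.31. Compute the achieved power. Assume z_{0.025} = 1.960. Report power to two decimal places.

For two equal groups, power = Φ(d·√(n/2) − z_{α}).
d·√(n/2) = 0.31 × √(212/2) = 0.31 × 10.296 = 3.192.
z_β = 3.192 − 1.960 = 1.232.
Power = Φ(1.232) = 0.891.

power ≈ 0.89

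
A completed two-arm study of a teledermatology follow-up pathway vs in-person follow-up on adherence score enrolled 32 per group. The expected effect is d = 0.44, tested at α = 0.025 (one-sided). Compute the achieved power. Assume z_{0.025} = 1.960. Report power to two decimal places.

power ≈ 0.42

For two equal groups, power = Φ(d·√(n/2) − z_{α}).
d·√(n/2) = 0.44 × √(32/2) = 0.44 × 4.000 = 1.760.
z_β = 1.760 − 1.960 = -0.200.
Power = Φ(-0.200) = 0.421.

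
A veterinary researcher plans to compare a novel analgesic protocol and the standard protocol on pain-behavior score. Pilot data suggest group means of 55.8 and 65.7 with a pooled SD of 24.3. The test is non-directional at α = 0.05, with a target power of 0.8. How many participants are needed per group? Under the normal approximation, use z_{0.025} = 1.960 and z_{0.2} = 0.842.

n = 95 per group

Cohen's d = |M₁ − M₂| / SD_pooled = |55.8 − 65.7| / 24.3 = 9.9 / 24.3 = 0.407.
For two independent groups with equal n: n = 2·((z_{α/2} + z_β) / d)².
z_{α/2} + z_β = 1.960 + 0.842 = 2.802.
n = 2 × (2.802 / 0.407)² = 2 × 6.885² = 2 × 47.40 = 94.8.
Round up to the next whole participant.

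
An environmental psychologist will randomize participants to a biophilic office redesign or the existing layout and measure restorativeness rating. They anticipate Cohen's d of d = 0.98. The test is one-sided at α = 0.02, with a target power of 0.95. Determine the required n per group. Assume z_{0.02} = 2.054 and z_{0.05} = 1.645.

For two independent groups with equal n: n = 2·((z_{α} + z_β) / d)².
z_{α} + z_β = 2.054 + 1.645 = 3.699.
n = 2 × (3.699 / 0.98)² = 2 × 3.774² = 2 × 14.25 = 28.5.
Round up to the next whole participant.

n = 29 per group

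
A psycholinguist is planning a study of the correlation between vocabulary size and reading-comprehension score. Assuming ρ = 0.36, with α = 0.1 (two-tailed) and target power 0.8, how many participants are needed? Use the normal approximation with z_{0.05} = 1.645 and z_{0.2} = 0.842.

n = 47

Fisher's z: C = ½·ln((1+r)/(1−r)) = ½·ln(2.1250) = 0.3769.
n = ((z_{α/2} + z_β)/C)² + 3.
(1.645 + 0.842) / 0.3769 = 2.487 / 0.3769 = 6.599.
n = 6.599² + 3 = 43.54 + 3 = 46.5.
Round up.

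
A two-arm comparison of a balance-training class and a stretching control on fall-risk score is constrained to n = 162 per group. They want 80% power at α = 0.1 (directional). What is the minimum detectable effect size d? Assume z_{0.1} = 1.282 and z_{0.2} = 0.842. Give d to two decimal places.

d_min ≈ 0.24

For two independent groups of n = 162 each: d_min = (z_{α} + z_β)·√(2/n).
z-sum = 1.282 + 0.842 = 2.124.
d_min = 2.124 × √(2/162) = 2.124 × 0.1111 = 0.236.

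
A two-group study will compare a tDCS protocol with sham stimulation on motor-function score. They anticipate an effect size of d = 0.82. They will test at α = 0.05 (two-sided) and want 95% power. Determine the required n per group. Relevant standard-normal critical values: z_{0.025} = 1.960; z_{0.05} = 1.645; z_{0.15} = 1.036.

n = 39 per group

For two independent groups with equal n: n = 2·((z_{α/2} + z_β) / d)².
z_{α/2} + z_β = 1.960 + 1.645 = 3.605.
n = 2 × (3.605 / 0.82)² = 2 × 4.396² = 2 × 19.33 = 38.7.
Round up to the next whole participant.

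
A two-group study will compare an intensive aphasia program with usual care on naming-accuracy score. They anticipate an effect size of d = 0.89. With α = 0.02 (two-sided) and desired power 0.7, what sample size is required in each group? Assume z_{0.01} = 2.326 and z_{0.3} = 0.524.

n = 21 per group

For two independent groups with equal n: n = 2·((z_{α/2} + z_β) / d)².
z_{α/2} + z_β = 2.326 + 0.524 = 2.850.
n = 2 × (2.850 / 0.89)² = 2 × 3.202² = 2 × 10.25 = 20.5.
Round up to the next whole participant.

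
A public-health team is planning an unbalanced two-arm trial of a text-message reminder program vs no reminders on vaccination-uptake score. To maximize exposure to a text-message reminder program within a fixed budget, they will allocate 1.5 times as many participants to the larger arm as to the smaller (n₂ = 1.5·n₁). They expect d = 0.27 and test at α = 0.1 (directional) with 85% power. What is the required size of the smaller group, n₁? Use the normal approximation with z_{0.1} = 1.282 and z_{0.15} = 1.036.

n₁ = 123

With allocation ratio k = n₂/n₁ = 1.5, Var(x̄₁−x̄₂) = σ²(1/n₁ + 1/(k·n₁)) = σ²·(k+1)/(k·n₁).
So n₁ = (1 + 1/k)·((z_{α} + z_β)/d)² = 1.667 × (2.318/0.27)².
n₁ = 1.667 × 73.71 = 122.8.
Round up: n₁ = 123, giving n₂ = ⌈1.5 × 123⌉ = ⌈184.5⌉ = 185.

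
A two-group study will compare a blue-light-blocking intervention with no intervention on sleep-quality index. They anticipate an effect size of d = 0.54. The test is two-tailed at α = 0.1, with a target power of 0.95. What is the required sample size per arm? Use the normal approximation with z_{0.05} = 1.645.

n = 75 per group

For two independent groups with equal n: n = 2·((z_{α/2} + z_β) / d)².
z_{α/2} + z_β = 1.645 + 1.645 = 3.290.
n = 2 × (3.290 / 0.54)² = 2 × 6.093² = 2 × 37.12 = 74.2.
Round up to the next whole participant.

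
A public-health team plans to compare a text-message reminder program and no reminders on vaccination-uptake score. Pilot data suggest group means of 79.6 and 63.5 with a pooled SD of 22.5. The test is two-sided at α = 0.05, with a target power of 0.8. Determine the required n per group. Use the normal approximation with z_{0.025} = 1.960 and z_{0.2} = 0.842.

n = 31 per group

Cohen's d = |M₁ − M₂| / SD_pooled = |79.6 − 63.5| / 22.5 = 16.1 / 22.5 = 0.716.
For two independent groups with equal n: n = 2·((z_{α/2} + z_β) / d)².
z_{α/2} + z_β = 1.960 + 0.842 = 2.802.
n = 2 × (2.802 / 0.716)² = 2 × 3.913² = 2 × 15.31 = 30.6.
Round up to the next whole participant.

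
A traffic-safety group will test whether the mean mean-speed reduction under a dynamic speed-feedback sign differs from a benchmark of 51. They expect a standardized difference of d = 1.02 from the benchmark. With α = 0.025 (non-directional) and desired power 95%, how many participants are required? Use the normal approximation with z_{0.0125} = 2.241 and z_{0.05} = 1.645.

n = 15

For a one-sample test: n = ((z_{α/2} + z_β) / d)².
z_{α/2} + z_β = 2.241 + 1.645 = 3.886.
n = (3.886 / 1.02)² = 3.810² = 14.51.
Round up.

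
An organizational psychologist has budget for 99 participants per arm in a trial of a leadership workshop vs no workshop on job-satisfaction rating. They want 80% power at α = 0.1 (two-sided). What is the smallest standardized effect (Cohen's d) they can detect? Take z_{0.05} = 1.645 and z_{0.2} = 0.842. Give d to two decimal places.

d_min ≈ 0.35

For two independent groups of n = 99 each: d_min = (z_{α/2} + z_β)·√(2/n).
z-sum = 1.645 + 0.842 = 2.487.
d_min = 2.487 × √(2/99) = 2.487 × 0.1421 = 0.353.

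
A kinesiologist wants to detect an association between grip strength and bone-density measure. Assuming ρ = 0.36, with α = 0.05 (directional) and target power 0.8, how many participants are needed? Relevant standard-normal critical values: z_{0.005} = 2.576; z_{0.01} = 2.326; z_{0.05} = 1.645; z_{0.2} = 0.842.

Fisher's z: C = ½·ln((1+r)/(1−r)) = ½·ln(2.1250) = 0.3769.
n = ((z_{α} + z_β)/C)² + 3.
(1.645 + 0.842) / 0.3769 = 2.487 / 0.3769 = 6.599.
n = 6.599² + 3 = 43.54 + 3 = 46.5.
Round up.

n = 47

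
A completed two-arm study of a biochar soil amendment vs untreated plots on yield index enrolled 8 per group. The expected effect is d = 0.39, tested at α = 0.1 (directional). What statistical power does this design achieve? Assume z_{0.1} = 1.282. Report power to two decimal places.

For two equal groups, power = Φ(d·√(n/2) − z_{α}).
d·√(n/2) = 0.39 × √(8/2) = 0.39 × 2.000 = 0.780.
z_β = 0.780 − 1.282 = -0.502.
Power = Φ(-0.502) = 0.308.

power ≈ 0.31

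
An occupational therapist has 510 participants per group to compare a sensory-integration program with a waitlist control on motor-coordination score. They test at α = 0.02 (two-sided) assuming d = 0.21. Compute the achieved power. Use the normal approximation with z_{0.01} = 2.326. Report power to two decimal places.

power ≈ 0.85

For two equal groups, power = Φ(d·√(n/2) − z_{α/2}).
d·√(n/2) = 0.21 × √(510/2) = 0.21 × 15.969 = 3.353.
z_β = 3.353 − 2.326 = 1.027.
Power = Φ(1.027) = 0.848.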